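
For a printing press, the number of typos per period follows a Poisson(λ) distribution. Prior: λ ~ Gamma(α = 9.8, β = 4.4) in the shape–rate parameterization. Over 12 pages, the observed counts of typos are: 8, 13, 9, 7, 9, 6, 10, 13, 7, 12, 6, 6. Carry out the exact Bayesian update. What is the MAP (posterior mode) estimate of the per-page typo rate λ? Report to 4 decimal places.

With a Gamma(shape α, rate β) prior, the Poisson likelihood is conjugate: the posterior is Gamma(α + ΣXᵢ, β + n).
Sum of counts S = 106 over n = 12 pages.
Posterior: Gamma(α+S, β+n) = Gamma(9.8+106, 4.4+12) = Gamma(115.8, 16.4).
Mode of Gamma(α,β) for α≥1 is (α−1)/β = 114.8/16.4 = 7.0000.

7.0000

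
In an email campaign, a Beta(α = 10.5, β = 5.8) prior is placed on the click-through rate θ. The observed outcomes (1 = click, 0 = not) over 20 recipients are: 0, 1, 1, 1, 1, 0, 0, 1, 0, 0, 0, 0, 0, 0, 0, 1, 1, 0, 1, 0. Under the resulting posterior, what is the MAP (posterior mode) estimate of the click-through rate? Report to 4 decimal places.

The Beta prior is conjugate to a Binomial/Bernoulli likelihood; the update adds successes to α and failures to β.
Posterior: Beta(α+k, β+n−k) = Beta(10.5+8, 5.8+12) = Beta(18.5, 17.8).
Mode of Beta(a,b) for a,b>1 is (a−1)/(a+b−2) = 17.5/34.3 = 0.5102.

0.5102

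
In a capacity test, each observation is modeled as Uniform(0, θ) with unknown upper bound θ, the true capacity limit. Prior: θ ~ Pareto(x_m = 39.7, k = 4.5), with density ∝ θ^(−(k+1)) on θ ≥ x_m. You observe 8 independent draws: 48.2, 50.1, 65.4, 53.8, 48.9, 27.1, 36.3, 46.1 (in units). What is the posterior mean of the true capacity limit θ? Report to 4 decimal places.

A Pareto(scale x_m, shape k) prior on the upper bound θ of Uniform(0, θ) is conjugate: posterior is Pareto(max(x_m, max xᵢ), k + n).
Sample maximum = 65.4; prior scale x_m = 39.7 → posterior scale = max = 65.4.
Posterior shape = 4.5 + 8 = 12.5.
E[θ|data] = k·x_m/(k−1) = 12.5·65.4/11.5 = 71.0870.

71.0870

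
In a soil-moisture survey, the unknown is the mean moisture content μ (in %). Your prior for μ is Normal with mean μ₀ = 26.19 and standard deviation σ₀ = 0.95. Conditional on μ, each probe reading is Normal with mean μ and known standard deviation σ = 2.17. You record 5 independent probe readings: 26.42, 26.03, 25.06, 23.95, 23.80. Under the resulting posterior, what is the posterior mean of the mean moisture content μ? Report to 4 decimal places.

25.6331

For Normal data with known variance σ², a Normal(μ₀, σ₀²) prior on μ is conjugate. Posterior precision = 1/σ₀² + n/σ²; posterior mean is the precision-weighted average of μ₀ and x̄.
Σxᵢ = 26.42 + 26.03 + 25.06 + 23.95 + 23.80 = 125.26, so n·x̄ = 125.26.
σ₀² = 0.95² = 0.9025, σ² = 2.17² = 4.7089; σ² + n·σ₀² = 4.7089 + 5·0.9025 = 9.2214.
Posterior mean = (μ₀/σ₀² + n·x̄/σ²)/(1/σ₀² + n/σ²) = (σ²·μ₀ + σ₀²·n·x̄)/(σ² + n·σ₀²) = (4.7089·26.19 + 0.9025·125.26)/9.2214 = 236.373241/9.2214 = 25.6331.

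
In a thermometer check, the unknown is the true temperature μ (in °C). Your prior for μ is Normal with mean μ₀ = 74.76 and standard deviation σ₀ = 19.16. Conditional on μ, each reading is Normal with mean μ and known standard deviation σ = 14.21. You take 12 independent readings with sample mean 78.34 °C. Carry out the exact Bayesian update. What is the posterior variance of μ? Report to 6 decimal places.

16.089514

For Normal data with known variance σ², a Normal(μ₀, σ₀²) prior on μ is conjugate. Posterior precision = 1/σ₀² + n/σ²; posterior mean is the precision-weighted average of μ₀ and x̄.
σ₀² = 19.16² = 367.1056, σ² = 14.21² = 201.9241; σ² + n·σ₀² = 201.9241 + 12·367.1056 = 4607.1913.
Posterior precision = 1/σ₀² + n/σ² = 1/367.1056 + 12/201.9241 = (σ² + n·σ₀²)/(σ₀²σ²) = 4607.1913/(367.1056·201.9241); posterior variance σₙ² = σ₀²σ²/(σ² + n·σ₀²) = 367.1056·201.9241/4607.1913 = 16.089514.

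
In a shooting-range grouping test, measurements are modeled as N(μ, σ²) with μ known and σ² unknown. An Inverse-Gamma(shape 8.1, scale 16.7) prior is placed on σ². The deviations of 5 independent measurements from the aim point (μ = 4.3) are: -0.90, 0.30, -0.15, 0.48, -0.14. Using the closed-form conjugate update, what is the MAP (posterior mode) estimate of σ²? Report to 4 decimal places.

With known mean μ and an Inverse-Gamma(α, β) prior on σ², the Normal likelihood is conjugate: posterior is Inv-Gamma(α + n/2, β + Σ(xᵢ−μ)²/2).
Σ(xᵢ−μ)² = (-0.90)² + (0.30)² + (-0.15)² + (0.48)² + (-0.14)² = 1.1725.
Posterior: Inv-Gamma(8.1 + 5/2, 16.7 + 1.1725/2) = Inv-Gamma(10.60, 17.28625).
Mode = β/(α+1) = 17.28625/11.60 = 1.4902.

1.4902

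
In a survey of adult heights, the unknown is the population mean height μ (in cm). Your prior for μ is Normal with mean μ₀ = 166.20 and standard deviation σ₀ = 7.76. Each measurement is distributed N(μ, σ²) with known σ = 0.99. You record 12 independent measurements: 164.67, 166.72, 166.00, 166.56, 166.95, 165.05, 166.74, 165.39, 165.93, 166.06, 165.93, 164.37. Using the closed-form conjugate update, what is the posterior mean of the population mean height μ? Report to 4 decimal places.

For Normal data with known variance σ², a Normal(μ₀, σ₀²) prior on μ is conjugate. Posterior precision = 1/σ₀² + n/σ²; posterior mean is the precision-weighted average of μ₀ and x̄.
Σxᵢ = 164.67 + 166.72 + 166.00 + 166.56 + 166.95 + 165.05 + 166.74 + 165.39 + 165.93 + 166.06 + 165.93 + 164.37 = 1990.37, so n·x̄ = 1990.37.
σ₀² = 7.76² = 60.2176, σ² = 0.99² = 0.9801; σ² + n·σ₀² = 0.9801 + 12·60.2176 = 723.5913.
Posterior mean = (μ₀/σ₀² + n·x̄/σ²)/(1/σ₀² + n/σ²) = (σ²·μ₀ + σ₀²·n·x̄)/(σ² + n·σ₀²) = (0.9801·166.20 + 60.2176·1990.37)/723.5913 = 120018.197132/723.5913 = 165.8646.

165.8646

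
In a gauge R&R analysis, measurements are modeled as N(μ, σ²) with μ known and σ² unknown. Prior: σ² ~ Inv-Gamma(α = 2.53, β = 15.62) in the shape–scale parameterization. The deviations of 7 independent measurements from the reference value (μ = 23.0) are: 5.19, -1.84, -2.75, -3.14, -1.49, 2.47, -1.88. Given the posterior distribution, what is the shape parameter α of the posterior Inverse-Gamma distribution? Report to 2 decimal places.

6.03

With known mean μ and an Inverse-Gamma(α, β) prior on σ², the Normal likelihood is conjugate: posterior is Inv-Gamma(α + n/2, β + Σ(xᵢ−μ)²/2).
Σ(xᵢ−μ)² = (5.19)² + (-1.84)² + (-2.75)² + (-3.14)² + (-1.49)² + (2.47)² + (-1.88)² = 59.5992.
Posterior: Inv-Gamma(2.53 + 7/2, 15.62 + 59.5992/2) = Inv-Gamma(6.03, 45.41960).
Posterior α = 6.03.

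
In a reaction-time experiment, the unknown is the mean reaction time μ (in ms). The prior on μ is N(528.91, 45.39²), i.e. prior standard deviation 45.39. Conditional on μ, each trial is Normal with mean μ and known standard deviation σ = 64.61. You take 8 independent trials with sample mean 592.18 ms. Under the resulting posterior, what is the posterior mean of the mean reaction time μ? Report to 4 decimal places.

579.3938

For Normal data with known variance σ², a Normal(μ₀, σ₀²) prior on μ is conjugate. Posterior precision = 1/σ₀² + n/σ²; posterior mean is the precision-weighted average of μ₀ and x̄.
n·x̄ = 8·592.18 = 4737.44.
σ₀² = 45.39² = 2060.2521, σ² = 64.61² = 4174.4521; σ² + n·σ₀² = 4174.4521 + 8·2060.2521 = 20656.4689.
Posterior mean = (μ₀/σ₀² + n·x̄/σ²)/(1/σ₀² + n/σ²) = (σ²·μ₀ + σ₀²·n·x̄)/(σ² + n·σ₀²) = (4174.4521·528.91 + 2060.2521·4737.44)/20656.4689 = 11968230.168835/20656.4689 = 579.3938.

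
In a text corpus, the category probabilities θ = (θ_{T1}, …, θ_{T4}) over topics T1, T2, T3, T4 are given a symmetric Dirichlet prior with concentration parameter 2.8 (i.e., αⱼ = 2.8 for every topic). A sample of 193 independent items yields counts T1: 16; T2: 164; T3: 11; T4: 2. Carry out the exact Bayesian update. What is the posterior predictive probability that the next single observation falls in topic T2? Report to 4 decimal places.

0.8168

The Dirichlet prior is conjugate to the Multinomial likelihood: each posterior αⱼ = prior αⱼ + observed count nⱼ.
Posterior concentration: (18.8, 166.8, 13.8, 4.8), total = 204.2.
P(next = T2 | data) = α_{T2}/Σα = 0.8168.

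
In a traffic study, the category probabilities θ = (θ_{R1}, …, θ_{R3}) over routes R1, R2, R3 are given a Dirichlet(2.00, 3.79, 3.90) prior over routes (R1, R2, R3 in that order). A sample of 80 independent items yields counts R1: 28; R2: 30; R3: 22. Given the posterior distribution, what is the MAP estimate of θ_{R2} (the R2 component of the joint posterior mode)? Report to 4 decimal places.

The Dirichlet prior is conjugate to the Multinomial likelihood: each posterior αⱼ = prior αⱼ + observed count nⱼ.
Posterior concentration: (30.00, 33.79, 25.90), total = 89.69.
Joint mode component: (α_{R2}−1)/(Σα−K) = 32.79/86.69 = 0.3782.

0.3782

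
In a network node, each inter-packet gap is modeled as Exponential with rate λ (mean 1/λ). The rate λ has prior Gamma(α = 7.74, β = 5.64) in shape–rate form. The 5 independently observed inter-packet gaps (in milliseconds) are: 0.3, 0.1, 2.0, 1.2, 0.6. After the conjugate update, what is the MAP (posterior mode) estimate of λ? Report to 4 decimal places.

1.1931

With a Gamma(shape α, rate β) prior on the exponential rate λ, the posterior after n observations with total T = Σxᵢ is Gamma(α+n, β+T).
Sum of observations T = 4.2 milliseconds; n = 5.
Posterior: Gamma(7.74+5, 5.64+4.2) = Gamma(12.74, 9.84).
Mode = (α−1)/β = 1.1931.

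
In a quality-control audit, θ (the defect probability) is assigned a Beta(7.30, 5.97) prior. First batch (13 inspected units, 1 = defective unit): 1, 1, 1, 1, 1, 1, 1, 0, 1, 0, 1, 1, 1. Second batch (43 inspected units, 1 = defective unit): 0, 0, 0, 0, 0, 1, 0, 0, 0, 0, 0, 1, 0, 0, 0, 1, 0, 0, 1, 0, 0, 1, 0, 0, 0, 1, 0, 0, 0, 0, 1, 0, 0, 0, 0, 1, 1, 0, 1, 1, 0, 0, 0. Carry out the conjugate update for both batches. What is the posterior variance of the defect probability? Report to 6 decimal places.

The Beta prior is conjugate to a Binomial/Bernoulli likelihood; the update adds successes to α and failures to β.
After batch 1: Beta(7.30+11, 5.97+2) = Beta(18.30, 7.97).
After batch 2: Beta(18.30+11, 7.97+32) = Beta(29.30, 39.97).
Var = αβ/((α+β)²(α+β+1)) = 29.30·39.97/(69.27²·70.27) = 0.003473.

0.003473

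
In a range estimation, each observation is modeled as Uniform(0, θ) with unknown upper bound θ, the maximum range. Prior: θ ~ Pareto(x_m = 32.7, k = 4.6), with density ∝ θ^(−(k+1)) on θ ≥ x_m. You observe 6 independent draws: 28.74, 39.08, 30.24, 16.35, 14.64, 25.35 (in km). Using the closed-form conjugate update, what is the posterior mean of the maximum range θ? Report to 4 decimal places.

A Pareto(scale x_m, shape k) prior on the upper bound θ of Uniform(0, θ) is conjugate: posterior is Pareto(max(x_m, max xᵢ), k + n).
Sample maximum = 39.08; prior scale x_m = 32.7 → posterior scale = max = 39.08.
Posterior shape = 4.6 + 6 = 10.6.
E[θ|data] = k·x_m/(k−1) = 10.6·39.08/9.6 = 43.1508.

43.1508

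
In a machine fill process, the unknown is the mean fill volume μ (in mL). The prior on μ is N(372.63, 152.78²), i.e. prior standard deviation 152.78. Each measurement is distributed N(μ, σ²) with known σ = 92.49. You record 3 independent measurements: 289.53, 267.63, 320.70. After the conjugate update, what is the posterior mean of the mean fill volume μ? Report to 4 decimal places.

301.3301

For Normal data with known variance σ², a Normal(μ₀, σ₀²) prior on μ is conjugate. Posterior precision = 1/σ₀² + n/σ²; posterior mean is the precision-weighted average of μ₀ and x̄.
Σxᵢ = 289.53 + 267.63 + 320.70 = 877.86, so n·x̄ = 877.86.
σ₀² = 152.78² = 23341.7284, σ² = 92.49² = 8554.4001; σ² + n·σ₀² = 8554.4001 + 3·23341.7284 = 78579.5853.
Posterior mean = (μ₀/σ₀² + n·x̄/σ²)/(1/σ₀² + n/σ²) = (σ²·μ₀ + σ₀²·n·x̄)/(σ² + n·σ₀²) = (8554.4001·372.63 + 23341.7284·877.86)/78579.5853 = 23678395.802487/78579.5853 = 301.3301.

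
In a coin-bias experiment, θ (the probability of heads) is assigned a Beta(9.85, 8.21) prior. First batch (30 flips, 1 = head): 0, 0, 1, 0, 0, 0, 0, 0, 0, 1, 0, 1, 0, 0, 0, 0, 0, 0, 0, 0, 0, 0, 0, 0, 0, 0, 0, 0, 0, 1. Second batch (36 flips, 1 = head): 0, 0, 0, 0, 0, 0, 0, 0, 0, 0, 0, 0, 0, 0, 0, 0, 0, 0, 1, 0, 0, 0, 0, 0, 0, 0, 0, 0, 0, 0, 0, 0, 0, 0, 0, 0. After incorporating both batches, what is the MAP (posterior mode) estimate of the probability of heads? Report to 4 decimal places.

0.1688

The Beta prior is conjugate to a Binomial/Bernoulli likelihood; the update adds successes to α and failures to β.
After batch 1: Beta(9.85+4, 8.21+26) = Beta(13.85, 34.21).
After batch 2: Beta(13.85+1, 34.21+35) = Beta(14.85, 69.21).
Mode of Beta(a,b) for a,b>1 is (a−1)/(a+b−2) = 13.85/82.06 = 0.1688.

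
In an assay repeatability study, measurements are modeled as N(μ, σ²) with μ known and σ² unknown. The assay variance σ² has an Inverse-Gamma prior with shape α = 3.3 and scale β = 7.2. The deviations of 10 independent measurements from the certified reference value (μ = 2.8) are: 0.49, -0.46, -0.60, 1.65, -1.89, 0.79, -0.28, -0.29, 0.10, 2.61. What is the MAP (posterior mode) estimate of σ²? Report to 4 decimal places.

With known mean μ and an Inverse-Gamma(α, β) prior on σ², the Normal likelihood is conjugate: posterior is Inv-Gamma(α + n/2, β + Σ(xᵢ−μ)²/2).
Σ(xᵢ−μ)² = (0.49)² + (-0.46)² + (-0.60)² + (1.65)² + (-1.89)² + (0.79)² + (-0.28)² + (-0.29)² + (0.10)² + (2.61)² = 14.7150.
Posterior: Inv-Gamma(3.3 + 10/2, 7.2 + 14.7150/2) = Inv-Gamma(8.30, 14.55750).
Mode = β/(α+1) = 14.55750/9.30 = 1.5653.

1.5653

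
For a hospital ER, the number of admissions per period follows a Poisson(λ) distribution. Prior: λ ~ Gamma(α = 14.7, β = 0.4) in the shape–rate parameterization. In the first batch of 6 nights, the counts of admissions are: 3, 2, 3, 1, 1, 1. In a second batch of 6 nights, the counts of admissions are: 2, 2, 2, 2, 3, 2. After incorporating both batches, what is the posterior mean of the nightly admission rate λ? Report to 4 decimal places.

3.1210

With a Gamma(shape α, rate β) prior, the Poisson likelihood is conjugate: the posterior is Gamma(α + ΣXᵢ, β + n).
Batch 1: sum of counts S = 11 over n = 6 nights.
After batch 1: Gamma(α+S, β+n) = Gamma(14.7+11, 0.4+6) = Gamma(25.7, 6.4).
Batch 2: sum of counts S = 13 over n = 6 nights.
After batch 2: Gamma(α+S, β+n) = Gamma(25.7+13, 6.4+6) = Gamma(38.7, 12.4).
Posterior mean = α/β = 38.7/12.4 = 3.1210.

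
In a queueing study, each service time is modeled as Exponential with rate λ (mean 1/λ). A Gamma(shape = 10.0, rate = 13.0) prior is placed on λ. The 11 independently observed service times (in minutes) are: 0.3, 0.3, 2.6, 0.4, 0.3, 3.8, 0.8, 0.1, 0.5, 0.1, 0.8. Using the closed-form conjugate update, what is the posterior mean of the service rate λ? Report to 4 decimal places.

With a Gamma(shape α, rate β) prior on the exponential rate λ, the posterior after n observations with total T = Σxᵢ is Gamma(α+n, β+T).
Sum of observations T = 10.0 minutes; n = 11.
Posterior: Gamma(10.0+11, 13.0+10.0) = Gamma(21.0, 23.0).
Posterior mean of λ = α/β = 21.0/23.0 = 0.9130.

0.9130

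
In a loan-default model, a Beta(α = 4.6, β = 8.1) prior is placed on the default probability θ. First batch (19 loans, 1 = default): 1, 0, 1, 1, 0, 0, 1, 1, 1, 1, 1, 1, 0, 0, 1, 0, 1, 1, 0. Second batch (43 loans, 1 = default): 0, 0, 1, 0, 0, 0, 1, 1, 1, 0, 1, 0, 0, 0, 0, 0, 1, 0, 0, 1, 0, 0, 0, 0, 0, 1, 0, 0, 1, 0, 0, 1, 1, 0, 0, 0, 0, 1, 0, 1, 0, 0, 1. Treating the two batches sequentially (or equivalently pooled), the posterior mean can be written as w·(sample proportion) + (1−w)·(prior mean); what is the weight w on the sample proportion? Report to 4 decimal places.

0.8300

The Beta prior is conjugate to a Binomial/Bernoulli likelihood; the update adds successes to α and failures to β.
Total number of loans: n = 19 + 43 = 62.
Posterior mean = (α₀+k)/(α₀+β₀+n) = [n/(α₀+β₀+n)]·(k/n) + [(α₀+β₀)/(α₀+β₀+n)]·α₀/(α₀+β₀), so only n and the prior enter the weight.
The weight on the data is w = n/(α₀+β₀+n) = 62/(4.6+8.1+62) = 62/74.7 = 0.8300.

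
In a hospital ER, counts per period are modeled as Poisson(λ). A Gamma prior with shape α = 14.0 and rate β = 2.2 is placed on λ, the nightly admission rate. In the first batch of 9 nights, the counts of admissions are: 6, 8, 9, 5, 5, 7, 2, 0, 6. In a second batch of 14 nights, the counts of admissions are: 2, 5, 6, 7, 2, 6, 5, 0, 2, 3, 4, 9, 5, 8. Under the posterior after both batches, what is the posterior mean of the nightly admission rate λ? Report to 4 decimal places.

5.0000

With a Gamma(shape α, rate β) prior, the Poisson likelihood is conjugate: the posterior is Gamma(α + ΣXᵢ, β + n).
Batch 1: sum of counts S = 48 over n = 9 nights.
After batch 1: Gamma(α+S, β+n) = Gamma(14.0+48, 2.2+9) = Gamma(62.0, 11.2).
Batch 2: sum of counts S = 64 over n = 14 nights.
After batch 2: Gamma(α+S, β+n) = Gamma(62.0+64, 11.2+14) = Gamma(126.0, 25.2).
Posterior mean = α/β = 126.0/25.2 = 5.0000.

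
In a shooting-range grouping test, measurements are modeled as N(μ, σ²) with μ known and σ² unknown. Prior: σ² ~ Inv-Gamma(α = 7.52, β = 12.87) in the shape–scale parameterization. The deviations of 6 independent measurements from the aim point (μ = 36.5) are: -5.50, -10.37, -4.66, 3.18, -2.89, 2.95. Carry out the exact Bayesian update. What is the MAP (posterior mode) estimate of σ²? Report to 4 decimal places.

9.2192

With known mean μ and an Inverse-Gamma(α, β) prior on σ², the Normal likelihood is conjugate: posterior is Inv-Gamma(α + n/2, β + Σ(xᵢ−μ)²/2).
Σ(xᵢ−μ)² = (-5.50)² + (-10.37)² + (-4.66)² + (3.18)² + (-2.89)² + (2.95)² = 186.6695.
Posterior: Inv-Gamma(7.52 + 6/2, 12.87 + 186.6695/2) = Inv-Gamma(10.52, 106.20475).
Mode = β/(α+1) = 106.20475/11.52 = 9.2192.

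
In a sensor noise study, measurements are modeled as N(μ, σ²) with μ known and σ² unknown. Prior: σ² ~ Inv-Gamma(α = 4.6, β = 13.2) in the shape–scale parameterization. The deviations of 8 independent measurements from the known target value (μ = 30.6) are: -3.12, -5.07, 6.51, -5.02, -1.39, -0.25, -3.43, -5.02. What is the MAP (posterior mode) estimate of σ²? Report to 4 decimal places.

8.7698

With known mean μ and an Inverse-Gamma(α, β) prior on σ², the Normal likelihood is conjugate: posterior is Inv-Gamma(α + n/2, β + Σ(xᵢ−μ)²/2).
Σ(xᵢ−μ)² = (-3.12)² + (-5.07)² + (6.51)² + (-5.02)² + (-1.39)² + (-0.25)² + (-3.43)² + (-5.02)² = 141.9797.
Posterior: Inv-Gamma(4.6 + 8/2, 13.2 + 141.9797/2) = Inv-Gamma(8.60, 84.18985).
Mode = β/(α+1) = 84.18985/9.60 = 8.7698.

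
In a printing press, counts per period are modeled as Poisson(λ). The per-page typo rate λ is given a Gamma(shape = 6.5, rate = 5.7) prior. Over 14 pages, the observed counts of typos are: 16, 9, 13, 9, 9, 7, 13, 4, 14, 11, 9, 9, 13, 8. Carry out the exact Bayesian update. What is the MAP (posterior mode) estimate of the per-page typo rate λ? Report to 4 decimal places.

7.5888

With a Gamma(shape α, rate β) prior, the Poisson likelihood is conjugate: the posterior is Gamma(α + ΣXᵢ, β + n).
Sum of counts S = 144 over n = 14 pages.
Posterior: Gamma(α+S, β+n) = Gamma(6.5+144, 5.7+14) = Gamma(150.5, 19.7).
Mode of Gamma(α,β) for α≥1 is (α−1)/β = 149.5/19.7 = 7.5888.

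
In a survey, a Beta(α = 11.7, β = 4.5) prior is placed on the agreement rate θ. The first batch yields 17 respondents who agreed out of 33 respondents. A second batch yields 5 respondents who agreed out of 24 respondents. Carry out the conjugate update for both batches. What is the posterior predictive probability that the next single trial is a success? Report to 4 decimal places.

The Beta prior is conjugate to a Binomial/Bernoulli likelihood; the update adds successes to α and failures to β.
After batch 1: Beta(11.7+17, 4.5+16) = Beta(28.7, 20.5).
After batch 2: Beta(28.7+5, 20.5+19) = Beta(33.7, 39.5).
For a single future Bernoulli trial, P(success | data) = α/(α+β) = 0.4604.

0.4604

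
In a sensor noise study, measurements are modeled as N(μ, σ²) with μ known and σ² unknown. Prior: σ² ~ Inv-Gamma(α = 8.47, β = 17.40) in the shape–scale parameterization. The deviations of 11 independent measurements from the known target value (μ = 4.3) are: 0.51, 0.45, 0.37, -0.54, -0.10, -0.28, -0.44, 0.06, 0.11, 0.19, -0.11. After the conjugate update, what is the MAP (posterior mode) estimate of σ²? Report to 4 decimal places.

1.2036

With known mean μ and an Inverse-Gamma(α, β) prior on σ², the Normal likelihood is conjugate: posterior is Inv-Gamma(α + n/2, β + Σ(xᵢ−μ)²/2).
Σ(xᵢ−μ)² = (0.51)² + (0.45)² + (0.37)² + (-0.54)² + (-0.10)² + (-0.28)² + (-0.44)² + (0.06)² + (0.11)² + (0.19)² + (-0.11)² = 1.2370.
Posterior: Inv-Gamma(8.47 + 11/2, 17.40 + 1.2370/2) = Inv-Gamma(13.97, 18.01850).
Mode = β/(α+1) = 18.01850/14.97 = 1.2036.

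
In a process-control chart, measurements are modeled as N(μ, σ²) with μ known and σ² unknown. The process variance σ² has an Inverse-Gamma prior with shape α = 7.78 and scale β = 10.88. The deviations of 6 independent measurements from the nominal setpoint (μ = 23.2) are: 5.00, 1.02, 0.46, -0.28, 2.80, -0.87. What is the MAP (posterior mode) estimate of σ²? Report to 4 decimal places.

With known mean μ and an Inverse-Gamma(α, β) prior on σ², the Normal likelihood is conjugate: posterior is Inv-Gamma(α + n/2, β + Σ(xᵢ−μ)²/2).
Σ(xᵢ−μ)² = (5.00)² + (1.02)² + (0.46)² + (-0.28)² + (2.80)² + (-0.87)² = 34.9273.
Posterior: Inv-Gamma(7.78 + 6/2, 10.88 + 34.9273/2) = Inv-Gamma(10.78, 28.34365).
Mode = β/(α+1) = 28.34365/11.78 = 2.4061.

2.4061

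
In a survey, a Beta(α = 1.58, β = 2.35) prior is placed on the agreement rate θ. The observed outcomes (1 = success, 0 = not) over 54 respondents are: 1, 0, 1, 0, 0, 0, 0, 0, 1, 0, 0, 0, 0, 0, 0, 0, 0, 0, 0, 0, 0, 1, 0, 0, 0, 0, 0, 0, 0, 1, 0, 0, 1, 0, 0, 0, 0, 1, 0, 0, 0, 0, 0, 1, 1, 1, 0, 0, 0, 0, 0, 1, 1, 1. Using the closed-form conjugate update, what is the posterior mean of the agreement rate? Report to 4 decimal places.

The Beta prior is conjugate to a Binomial/Bernoulli likelihood; the update adds successes to α and failures to β.
Posterior: Beta(α+k, β+n−k) = Beta(1.58+13, 2.35+41) = Beta(14.58, 43.35).
Posterior mean = α/(α+β) = 14.58/57.93 = 0.2517.

0.2517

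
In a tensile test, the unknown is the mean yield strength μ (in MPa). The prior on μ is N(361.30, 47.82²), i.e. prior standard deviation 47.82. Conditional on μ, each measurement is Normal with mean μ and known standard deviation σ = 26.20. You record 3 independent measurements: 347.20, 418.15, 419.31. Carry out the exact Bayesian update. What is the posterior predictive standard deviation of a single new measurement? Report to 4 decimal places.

For Normal data with known variance σ², a Normal(μ₀, σ₀²) prior on μ is conjugate. Posterior precision = 1/σ₀² + n/σ²; posterior mean is the precision-weighted average of μ₀ and x̄.
σ₀² = 47.82² = 2286.7524, σ² = 26.20² = 686.44; σ² + n·σ₀² = 686.44 + 3·2286.7524 = 7546.6972.
Posterior precision = 1/σ₀² + n/σ² = 1/2286.7524 + 3/686.44 = (σ² + n·σ₀²)/(σ₀²σ²) = 7546.6972/(2286.7524·686.44); posterior variance σₙ² = σ₀²σ²/(σ² + n·σ₀²) = 2286.7524·686.44/7546.6972 = 208.000702.
Predictive variance for one new observation = σₙ² + σ² = 2286.7524·686.44/7546.6972 + 686.44 = σ²·(σ₀² + 7546.6972)/7546.6972 = 686.44·9833.4496/7546.6972 = 894.440702; SD = √(686.44·9833.4496/7546.6972) = 29.9072.

29.9072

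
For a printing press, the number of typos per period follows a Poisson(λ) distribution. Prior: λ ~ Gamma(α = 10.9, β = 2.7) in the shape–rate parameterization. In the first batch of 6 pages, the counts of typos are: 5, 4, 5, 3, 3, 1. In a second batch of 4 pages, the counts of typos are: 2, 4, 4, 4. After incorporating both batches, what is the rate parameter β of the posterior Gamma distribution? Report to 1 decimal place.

12.7

With a Gamma(shape α, rate β) prior, the Poisson likelihood is conjugate: the posterior is Gamma(α + ΣXᵢ, β + n).
Batch 1: sum of counts S = 21 over n = 6 pages.
After batch 1: Gamma(α+S, β+n) = Gamma(10.9+21, 2.7+6) = Gamma(31.9, 8.7).
Batch 2: sum of counts S = 14 over n = 4 pages.
After batch 2: Gamma(α+S, β+n) = Gamma(31.9+14, 8.7+4) = Gamma(45.9, 12.7).
Posterior β = 12.7.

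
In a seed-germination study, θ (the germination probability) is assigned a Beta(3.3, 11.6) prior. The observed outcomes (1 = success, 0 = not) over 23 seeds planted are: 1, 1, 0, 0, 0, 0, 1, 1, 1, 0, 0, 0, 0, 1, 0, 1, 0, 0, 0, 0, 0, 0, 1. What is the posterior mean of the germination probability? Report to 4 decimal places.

0.2982

The Beta prior is conjugate to a Binomial/Bernoulli likelihood; the update adds successes to α and failures to β.
Posterior: Beta(α+k, β+n−k) = Beta(3.3+8, 11.6+15) = Beta(11.3, 26.6).
Posterior mean = α/(α+β) = 11.3/37.9 = 0.2982.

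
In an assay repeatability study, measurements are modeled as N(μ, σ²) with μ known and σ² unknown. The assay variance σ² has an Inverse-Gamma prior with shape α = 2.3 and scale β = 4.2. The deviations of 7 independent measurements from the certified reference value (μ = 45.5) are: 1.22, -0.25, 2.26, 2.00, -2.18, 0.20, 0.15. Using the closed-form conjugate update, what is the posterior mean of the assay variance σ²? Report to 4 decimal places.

2.4868

With known mean μ and an Inverse-Gamma(α, β) prior on σ², the Normal likelihood is conjugate: posterior is Inv-Gamma(α + n/2, β + Σ(xᵢ−μ)²/2).
Σ(xᵢ−μ)² = (1.22)² + (-0.25)² + (2.26)² + (2.00)² + (-2.18)² + (0.20)² + (0.15)² = 15.4734.
Posterior: Inv-Gamma(2.3 + 7/2, 4.2 + 15.4734/2) = Inv-Gamma(5.80, 11.93670).
E[σ²|data] = β/(α−1) = 11.93670/4.80 = 2.4868.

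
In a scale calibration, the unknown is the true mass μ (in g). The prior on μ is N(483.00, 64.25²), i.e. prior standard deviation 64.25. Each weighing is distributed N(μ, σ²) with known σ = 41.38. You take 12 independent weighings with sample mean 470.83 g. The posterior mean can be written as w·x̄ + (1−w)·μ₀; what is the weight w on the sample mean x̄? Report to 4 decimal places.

0.9666

For Normal data with known variance σ², a Normal(μ₀, σ₀²) prior on μ is conjugate. Posterior precision = 1/σ₀² + n/σ²; posterior mean is the precision-weighted average of μ₀ and x̄.
σ₀² = 64.25² = 4128.0625, σ² = 41.38² = 1712.3044. Prior precision 1/σ₀² = 1/4128.0625; data precision n/σ² = 12/1712.3044.
w = (n/σ²)/(1/σ₀² + n/σ²) = n·σ₀²/(σ² + n·σ₀²) = 12·4128.0625/(1712.3044 + 12·4128.0625) = 49536.75/51249.0544 = 0.9666.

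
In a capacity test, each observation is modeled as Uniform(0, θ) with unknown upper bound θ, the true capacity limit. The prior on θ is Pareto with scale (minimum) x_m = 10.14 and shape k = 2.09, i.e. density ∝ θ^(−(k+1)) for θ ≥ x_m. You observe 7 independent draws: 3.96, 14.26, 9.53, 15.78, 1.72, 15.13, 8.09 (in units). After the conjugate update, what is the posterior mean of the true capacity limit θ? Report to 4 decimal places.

17.7306

A Pareto(scale x_m, shape k) prior on the upper bound θ of Uniform(0, θ) is conjugate: posterior is Pareto(max(x_m, max xᵢ), k + n).
Sample maximum = 15.78; prior scale x_m = 10.14 → posterior scale = max = 15.78.
Posterior shape = 2.09 + 7 = 9.09.
E[θ|data] = k·x_m/(k−1) = 9.09·15.78/8.09 = 17.7306.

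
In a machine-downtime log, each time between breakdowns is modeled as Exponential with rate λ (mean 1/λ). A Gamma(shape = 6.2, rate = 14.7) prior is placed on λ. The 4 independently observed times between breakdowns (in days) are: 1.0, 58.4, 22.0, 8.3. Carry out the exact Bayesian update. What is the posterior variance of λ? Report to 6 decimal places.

With a Gamma(shape α, rate β) prior on the exponential rate λ, the posterior after n observations with total T = Σxᵢ is Gamma(α+n, β+T).
Sum of observations T = 89.7 days; n = 4.
Posterior: Gamma(6.2+4, 14.7+89.7) = Gamma(10.2, 104.4).
Var = α/β² = 0.000936.

0.000936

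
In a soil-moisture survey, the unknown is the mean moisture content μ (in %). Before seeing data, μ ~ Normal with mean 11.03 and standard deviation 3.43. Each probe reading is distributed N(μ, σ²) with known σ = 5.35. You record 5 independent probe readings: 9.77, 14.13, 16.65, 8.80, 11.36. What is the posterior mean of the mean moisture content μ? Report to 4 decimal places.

11.7780

For Normal data with known variance σ², a Normal(μ₀, σ₀²) prior on μ is conjugate. Posterior precision = 1/σ₀² + n/σ²; posterior mean is the precision-weighted average of μ₀ and x̄.
Σxᵢ = 9.77 + 14.13 + 16.65 + 8.80 + 11.36 = 60.71, so n·x̄ = 60.71.
σ₀² = 3.43² = 11.7649, σ² = 5.35² = 28.6225; σ² + n·σ₀² = 28.6225 + 5·11.7649 = 87.447.
Posterior mean = (μ₀/σ₀² + n·x̄/σ²)/(1/σ₀² + n/σ²) = (σ²·μ₀ + σ₀²·n·x̄)/(σ² + n·σ₀²) = (28.6225·11.03 + 11.7649·60.71)/87.447 = 1029.953254/87.447 = 11.7780.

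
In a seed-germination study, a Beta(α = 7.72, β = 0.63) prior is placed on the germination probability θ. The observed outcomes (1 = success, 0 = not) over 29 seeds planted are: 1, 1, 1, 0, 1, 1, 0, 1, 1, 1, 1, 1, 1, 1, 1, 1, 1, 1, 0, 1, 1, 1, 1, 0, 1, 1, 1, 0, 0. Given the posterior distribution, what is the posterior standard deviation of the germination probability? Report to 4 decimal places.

The Beta prior is conjugate to a Binomial/Bernoulli likelihood; the update adds successes to α and failures to β.
Posterior: Beta(α+k, β+n−k) = Beta(7.72+23, 0.63+6) = Beta(30.72, 6.63).
Var = αβ/((α+β)²(α+β+1)) = 30.72·6.63/(37.35²·38.35) = 0.00380705; SD = √0.00380705 = 0.0617.

0.0617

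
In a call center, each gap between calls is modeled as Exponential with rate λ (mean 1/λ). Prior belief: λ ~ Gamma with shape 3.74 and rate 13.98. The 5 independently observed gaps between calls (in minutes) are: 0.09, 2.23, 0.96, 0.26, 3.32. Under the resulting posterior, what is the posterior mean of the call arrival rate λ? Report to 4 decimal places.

0.4194

With a Gamma(shape α, rate β) prior on the exponential rate λ, the posterior after n observations with total T = Σxᵢ is Gamma(α+n, β+T).
Sum of observations T = 6.86 minutes; n = 5.
Posterior: Gamma(3.74+5, 13.98+6.86) = Gamma(8.74, 20.84).
Posterior mean of λ = α/β = 8.74/20.84 = 0.4194.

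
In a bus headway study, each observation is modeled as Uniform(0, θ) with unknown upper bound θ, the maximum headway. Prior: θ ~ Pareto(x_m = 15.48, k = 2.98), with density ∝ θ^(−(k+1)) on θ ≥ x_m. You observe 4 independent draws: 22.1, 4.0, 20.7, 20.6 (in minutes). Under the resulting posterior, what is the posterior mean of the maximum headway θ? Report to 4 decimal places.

A Pareto(scale x_m, shape k) prior on the upper bound θ of Uniform(0, θ) is conjugate: posterior is Pareto(max(x_m, max xᵢ), k + n).
Sample maximum = 22.1; prior scale x_m = 15.48 → posterior scale = max = 22.10.
Posterior shape = 2.98 + 4 = 6.98.
E[θ|data] = k·x_m/(k−1) = 6.98·22.10/5.98 = 25.7957.

25.7957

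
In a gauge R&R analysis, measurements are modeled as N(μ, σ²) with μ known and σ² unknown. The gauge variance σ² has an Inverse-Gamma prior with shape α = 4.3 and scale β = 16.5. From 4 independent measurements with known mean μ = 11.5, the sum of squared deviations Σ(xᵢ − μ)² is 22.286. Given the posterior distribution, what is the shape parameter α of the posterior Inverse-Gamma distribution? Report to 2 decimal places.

6.30

With known mean μ and an Inverse-Gamma(α, β) prior on σ², the Normal likelihood is conjugate: posterior is Inv-Gamma(α + n/2, β + Σ(xᵢ−μ)²/2).
Posterior: Inv-Gamma(4.3 + 4/2, 16.5 + 22.286/2) = Inv-Gamma(6.30, 27.6430).
Posterior α = 6.30.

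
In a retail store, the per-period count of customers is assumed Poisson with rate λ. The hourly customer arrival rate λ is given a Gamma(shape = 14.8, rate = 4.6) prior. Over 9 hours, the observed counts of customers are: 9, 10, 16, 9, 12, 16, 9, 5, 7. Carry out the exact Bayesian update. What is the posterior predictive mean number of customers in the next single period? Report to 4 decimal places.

7.9265

With a Gamma(shape α, rate β) prior, the Poisson likelihood is conjugate: the posterior is Gamma(α + ΣXᵢ, β + n).
Sum of counts S = 93 over n = 9 hours.
Posterior: Gamma(α+S, β+n) = Gamma(14.8+93, 4.6+9) = Gamma(107.8, 13.6).
The predictive distribution for one future period is NegBinom with mean α/β = 7.9265.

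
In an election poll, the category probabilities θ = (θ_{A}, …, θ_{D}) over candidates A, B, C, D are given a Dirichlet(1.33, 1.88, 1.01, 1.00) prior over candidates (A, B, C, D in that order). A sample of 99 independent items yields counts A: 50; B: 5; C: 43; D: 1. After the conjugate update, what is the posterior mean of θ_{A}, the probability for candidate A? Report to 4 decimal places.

0.4925

The Dirichlet prior is conjugate to the Multinomial likelihood: each posterior αⱼ = prior αⱼ + observed count nⱼ.
Posterior concentration: (51.33, 6.88, 44.01, 2.00), total = 104.22.
E[θ_{A}|data] = α_{A}/Σα = 51.33/104.22 = 0.4925.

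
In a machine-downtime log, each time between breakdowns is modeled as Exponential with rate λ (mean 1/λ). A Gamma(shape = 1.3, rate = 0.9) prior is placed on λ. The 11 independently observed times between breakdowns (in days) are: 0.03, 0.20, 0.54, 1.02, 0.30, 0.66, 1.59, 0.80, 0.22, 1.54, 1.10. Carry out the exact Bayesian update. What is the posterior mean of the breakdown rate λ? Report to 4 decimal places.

With a Gamma(shape α, rate β) prior on the exponential rate λ, the posterior after n observations with total T = Σxᵢ is Gamma(α+n, β+T).
Sum of observations T = 8.00 days; n = 11.
Posterior: Gamma(1.3+11, 0.9+8.00) = Gamma(12.3, 8.90).
Posterior mean of λ = α/β = 12.3/8.90 = 1.3820.

1.3820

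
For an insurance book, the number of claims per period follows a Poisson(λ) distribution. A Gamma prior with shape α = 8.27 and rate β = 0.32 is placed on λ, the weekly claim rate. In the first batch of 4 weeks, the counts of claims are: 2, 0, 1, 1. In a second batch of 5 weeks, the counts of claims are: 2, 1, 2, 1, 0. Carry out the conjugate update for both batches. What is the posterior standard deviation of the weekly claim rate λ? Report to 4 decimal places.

0.4586

With a Gamma(shape α, rate β) prior, the Poisson likelihood is conjugate: the posterior is Gamma(α + ΣXᵢ, β + n).
Batch 1: sum of counts S = 4 over n = 4 weeks.
After batch 1: Gamma(α+S, β+n) = Gamma(8.27+4, 0.32+4) = Gamma(12.27, 4.32).
Batch 2: sum of counts S = 6 over n = 5 weeks.
After batch 2: Gamma(α+S, β+n) = Gamma(12.27+6, 4.32+5) = Gamma(18.27, 9.32).
SD = √α/β = √18.27/9.32 = 0.4586.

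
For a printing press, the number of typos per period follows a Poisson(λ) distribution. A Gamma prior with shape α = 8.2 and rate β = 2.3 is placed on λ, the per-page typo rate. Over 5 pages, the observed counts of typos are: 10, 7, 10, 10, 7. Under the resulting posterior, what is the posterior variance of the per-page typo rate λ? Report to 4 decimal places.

With a Gamma(shape α, rate β) prior, the Poisson likelihood is conjugate: the posterior is Gamma(α + ΣXᵢ, β + n).
Sum of counts S = 44 over n = 5 pages.
Posterior: Gamma(α+S, β+n) = Gamma(8.2+44, 2.3+5) = Gamma(52.2, 7.3).
Var = α/β² = 52.2/7.3² = 0.9795.

0.9795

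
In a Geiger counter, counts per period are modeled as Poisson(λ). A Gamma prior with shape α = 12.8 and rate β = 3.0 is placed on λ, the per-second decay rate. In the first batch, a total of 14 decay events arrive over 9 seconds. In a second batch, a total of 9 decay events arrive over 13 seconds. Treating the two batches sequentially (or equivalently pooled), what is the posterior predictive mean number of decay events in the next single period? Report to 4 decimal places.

1.4320

With a Gamma(shape α, rate β) prior, the Poisson likelihood is conjugate: the posterior is Gamma(α + ΣXᵢ, β + n).
After batch 1: Gamma(α+S, β+n) = Gamma(12.8+14, 3.0+9) = Gamma(26.8, 12.0).
After batch 2: Gamma(α+S, β+n) = Gamma(26.8+9, 12.0+13) = Gamma(35.8, 25.0).
The predictive distribution for one future period is NegBinom with mean α/β = 1.4320.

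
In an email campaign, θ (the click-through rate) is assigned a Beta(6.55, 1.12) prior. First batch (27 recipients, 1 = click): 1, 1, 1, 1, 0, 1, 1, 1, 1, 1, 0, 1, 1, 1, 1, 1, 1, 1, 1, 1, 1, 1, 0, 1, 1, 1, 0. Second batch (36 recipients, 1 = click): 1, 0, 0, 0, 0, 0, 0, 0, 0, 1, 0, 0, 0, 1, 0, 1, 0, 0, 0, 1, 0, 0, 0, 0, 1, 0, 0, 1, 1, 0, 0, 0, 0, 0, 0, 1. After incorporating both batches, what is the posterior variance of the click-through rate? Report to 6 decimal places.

0.003459

The Beta prior is conjugate to a Binomial/Bernoulli likelihood; the update adds successes to α and failures to β.
After batch 1: Beta(6.55+23, 1.12+4) = Beta(29.55, 5.12).
After batch 2: Beta(29.55+9, 5.12+27) = Beta(38.55, 32.12).
Var = αβ/((α+β)²(α+β+1)) = 38.55·32.12/(70.67²·71.67) = 0.003459.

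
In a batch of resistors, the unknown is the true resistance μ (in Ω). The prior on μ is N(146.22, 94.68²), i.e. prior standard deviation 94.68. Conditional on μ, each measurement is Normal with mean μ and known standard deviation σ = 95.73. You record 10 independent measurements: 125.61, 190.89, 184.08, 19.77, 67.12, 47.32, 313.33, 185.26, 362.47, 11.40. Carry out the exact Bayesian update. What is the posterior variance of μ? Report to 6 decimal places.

831.426330

For Normal data with known variance σ², a Normal(μ₀, σ₀²) prior on μ is conjugate. Posterior precision = 1/σ₀² + n/σ²; posterior mean is the precision-weighted average of μ₀ and x̄.
σ₀² = 94.68² = 8964.3024, σ² = 95.73² = 9164.2329; σ² + n·σ₀² = 9164.2329 + 10·8964.3024 = 98807.2569.
Posterior precision = 1/σ₀² + n/σ² = 1/8964.3024 + 10/9164.2329 = (σ² + n·σ₀²)/(σ₀²σ²) = 98807.2569/(8964.3024·9164.2329); posterior variance σₙ² = σ₀²σ²/(σ² + n·σ₀²) = 8964.3024·9164.2329/98807.2569 = 831.426330.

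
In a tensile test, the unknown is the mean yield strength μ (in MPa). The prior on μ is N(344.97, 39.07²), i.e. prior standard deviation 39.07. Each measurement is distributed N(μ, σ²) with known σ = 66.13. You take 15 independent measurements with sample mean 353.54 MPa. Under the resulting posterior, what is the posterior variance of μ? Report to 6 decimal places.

244.791501

For Normal data with known variance σ², a Normal(μ₀, σ₀²) prior on μ is conjugate. Posterior precision = 1/σ₀² + n/σ²; posterior mean is the precision-weighted average of μ₀ and x̄.
σ₀² = 39.07² = 1526.4649, σ² = 66.13² = 4373.1769; σ² + n·σ₀² = 4373.1769 + 15·1526.4649 = 27270.1504.
Posterior precision = 1/σ₀² + n/σ² = 1/1526.4649 + 15/4373.1769 = (σ² + n·σ₀²)/(σ₀²σ²) = 27270.1504/(1526.4649·4373.1769); posterior variance σₙ² = σ₀²σ²/(σ² + n·σ₀²) = 1526.4649·4373.1769/27270.1504 = 244.791501.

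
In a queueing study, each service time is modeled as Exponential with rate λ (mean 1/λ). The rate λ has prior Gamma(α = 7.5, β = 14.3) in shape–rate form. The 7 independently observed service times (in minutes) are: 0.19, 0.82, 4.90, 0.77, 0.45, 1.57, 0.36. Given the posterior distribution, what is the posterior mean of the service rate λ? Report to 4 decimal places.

0.6207

With a Gamma(shape α, rate β) prior on the exponential rate λ, the posterior after n observations with total T = Σxᵢ is Gamma(α+n, β+T).
Sum of observations T = 9.06 minutes; n = 7.
Posterior: Gamma(7.5+7, 14.3+9.06) = Gamma(14.5, 23.36).
Posterior mean of λ = α/β = 14.5/23.36 = 0.6207.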